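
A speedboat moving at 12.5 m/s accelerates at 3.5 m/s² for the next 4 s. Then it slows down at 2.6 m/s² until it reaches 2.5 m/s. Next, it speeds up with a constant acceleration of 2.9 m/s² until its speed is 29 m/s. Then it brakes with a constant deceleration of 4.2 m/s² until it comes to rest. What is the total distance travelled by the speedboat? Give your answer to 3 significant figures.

Phase 1 (accelerating): v₀ = 12.5 m/s, a = 3.5 m/s².
v = v₀ + at = 12.5 + (3.5)(4) = 26.5 m/s
Δx = v₀t + ½at² = 12.5·4 + 0.5·3.5·4² = 78.0 m

Phase 2 (decelerating): v₀ = 26.5 m/s, a = -2.6 m/s².
v = v₀ + at → t = (2.5 − 26.5) / -2.6 = 9.23 s
v² = v₀² + 2aΔx → Δx = (2.5² − 26.5²)/(2·-2.6) = 134 m

Phase 3 (accelerating): v₀ = 2.50 m/s, a = 2.9 m/s².
v = v₀ + at → t = (29 − 2.50) / 2.9 = 9.14 s
v² = v₀² + 2aΔx → Δx = (29² − 2.50²)/(2·2.9) = 144 m

Phase 4 (decelerating): v₀ = 29.0 m/s, a = -4.2 m/s².
v = v₀ + at → t = (0 − 29.0) / -4.2 = 6.90 s
v² = v₀² + 2aΔx → Δx = (0² − 29.0²)/(2·-4.2) = 100 m
Total distance = 78.0 + 134 + 144 + 100 = 456 m

456 m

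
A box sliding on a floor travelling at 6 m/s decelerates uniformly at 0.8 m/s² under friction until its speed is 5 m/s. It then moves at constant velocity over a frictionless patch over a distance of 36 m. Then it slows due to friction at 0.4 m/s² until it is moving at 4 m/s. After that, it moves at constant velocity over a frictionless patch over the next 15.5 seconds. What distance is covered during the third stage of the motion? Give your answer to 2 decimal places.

Phase 1 (decelerating): v₀ = 6.00 m/s, a = -0.8 m/s².
v = v₀ + at → t = (5 − 6.00) / -0.8 = 1.25 s
v² = v₀² + 2aΔx → Δx = (5² − 6.00²)/(2·-0.8) = 6.88 m

Phase 2 (constant speed): v₀ = 5.00 m/s, a = 0 m/s².
Constant speed: t = d/v = 36/5.00 = 7.20 s

Phase 3 (decelerating): v₀ = 5.00 m/s, a = -0.4 m/s².
v = v₀ + at → t = (4 − 5.00) / -0.4 = 2.50 s
v² = v₀² + 2aΔx → Δx = (4² − 5.00²)/(2·-0.4) = 11.2 m
Distance in phase 3 = 11.2 m

11.25 m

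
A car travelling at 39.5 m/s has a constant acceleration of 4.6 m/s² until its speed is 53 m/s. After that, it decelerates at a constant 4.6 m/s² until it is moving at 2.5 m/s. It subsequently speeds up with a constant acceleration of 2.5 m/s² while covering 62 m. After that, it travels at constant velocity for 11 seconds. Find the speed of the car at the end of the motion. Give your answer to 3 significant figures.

Phase 1 (accelerating): v₀ = 39.5 m/s, a = 4.6 m/s².
v = v₀ + at → t = (53 − 39.5) / 4.6 = 2.93 s
v² = v₀² + 2aΔx → Δx = (53² − 39.5²)/(2·4.6) = 136 m

Phase 2 (decelerating): v₀ = 53.0 m/s, a = -4.6 m/s².
v = v₀ + at → t = (2.5 − 53.0) / -4.6 = 11.0 s
v² = v₀² + 2aΔx → Δx = (2.5² − 53.0²)/(2·-4.6) = 305 m

Phase 3 (accelerating): v₀ = 2.50 m/s, a = 2.5 m/s².
v² = v₀² + 2aΔx = 2.50² + 2·2.5·62 = 316 → v = 17.8 m/s
t = (v − v₀)/a = (17.8 − 2.50)/2.5 = 6.11 s

Phase 4 (constant speed): v₀ = 17.8 m/s, a = 0 m/s².
v = v₀ + at = 17.8 + (0)(11) = 17.8 m/s
Δx = v₀t + ½at² = 17.8·11 + 0.5·0·11² = 196 m
Final speed = 17.8 m/s

17.8 m/s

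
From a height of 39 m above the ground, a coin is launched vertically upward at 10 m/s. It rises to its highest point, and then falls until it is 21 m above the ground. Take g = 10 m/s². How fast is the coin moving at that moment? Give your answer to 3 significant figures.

Phase 1 (rising): v₀ = 10.0 m/s, a = -10 m/s².
v = v₀ + at → t = (0 − 10.0) / -10 = 1.00 s
v² = v₀² + 2aΔx → Δx = (0² − 10.0²)/(2·-10) = 5.00 m

Phase 2 (falling): v₀ = 0 m/s, a = -10 m/s².
Falls 23.0 m from rest: t = √(2·23.0/10) = 2.14 s; v = g·t = 21.4 m/s.
Final speed = 21.4 m/s

21.4 m/s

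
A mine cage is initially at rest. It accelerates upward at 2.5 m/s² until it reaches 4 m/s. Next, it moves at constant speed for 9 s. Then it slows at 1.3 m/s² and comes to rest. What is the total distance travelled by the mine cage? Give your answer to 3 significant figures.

Phase 1 (accelerating): v₀ = 0 m/s, a = 2.5 m/s².
v = v₀ + at → t = (4 − 0) / 2.5 = 1.60 s
v² = v₀² + 2aΔx → Δx = (4² − 0²)/(2·2.5) = 3.20 m

Phase 2 (constant speed): v₀ = 4.00 m/s, a = 0 m/s².
v = v₀ + at = 4.00 + (0)(9) = 4.00 m/s
Δx = v₀t + ½at² = 4.00·9 + 0.5·0·9² = 36.0 m

Phase 3 (decelerating): v₀ = 4.00 m/s, a = -1.3 m/s².
v = v₀ + at → t = (0 − 4.00) / -1.3 = 3.08 s
v² = v₀² + 2aΔx → Δx = (0² − 4.00²)/(2·-1.3) = 6.15 m
Total distance = 3.20 + 36.0 + 6.15 = 45.4 m

45.4 m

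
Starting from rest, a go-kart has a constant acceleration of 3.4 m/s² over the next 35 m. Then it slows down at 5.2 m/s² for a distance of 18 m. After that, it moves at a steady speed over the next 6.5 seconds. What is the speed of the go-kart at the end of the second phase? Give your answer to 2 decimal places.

Phase 1 (accelerating): v₀ = 0 m/s, a = 3.4 m/s².
v² = v₀² + 2aΔx = 0² + 2·3.4·35 = 238 → v = 15.4 m/s
t = (v − v₀)/a = (15.4 − 0)/3.4 = 4.54 s

Phase 2 (decelerating): v₀ = 15.4 m/s, a = -5.2 m/s².
v² = v₀² + 2aΔx = 15.4² + 2·-5.2·18 = 50.8 → v = 7.13 m/s
t = (v − v₀)/a = (7.13 − 15.4)/-5.2 = 1.60 s
Speed at end of phase 2 = 7.13 m/s

7.13 m/s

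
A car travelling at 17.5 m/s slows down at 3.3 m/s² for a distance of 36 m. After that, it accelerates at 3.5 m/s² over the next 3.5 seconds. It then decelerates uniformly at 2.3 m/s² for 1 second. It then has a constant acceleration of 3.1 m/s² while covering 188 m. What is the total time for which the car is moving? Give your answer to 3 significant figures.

Phase 1 (decelerating): v₀ = 17.5 m/s, a = -3.3 m/s².
v² = v₀² + 2aΔx = 17.5² + 2·-3.3·36 = 68.7 → v = 8.29 m/s
t = (v − v₀)/a = (8.29 − 17.5)/-3.3 = 2.79 s

Phase 2 (accelerating): v₀ = 8.29 m/s, a = 3.5 m/s².
v = v₀ + at = 8.29 + (3.5)(3.5) = 20.5 m/s
Δx = v₀t + ½at² = 8.29·3.5 + 0.5·3.5·3.5² = 50.4 m

Phase 3 (decelerating): v₀ = 20.5 m/s, a = -2.3 m/s².
v = v₀ + at = 20.5 + (-2.3)(1) = 18.2 m/s
Δx = v₀t + ½at² = 20.5·1 + 0.5·-2.3·1² = 19.4 m

Phase 4 (accelerating): v₀ = 18.2 m/s, a = 3.1 m/s².
v² = v₀² + 2aΔx = 18.2² + 2·3.1·188 = 1500 → v = 38.7 m/s
t = (v − v₀)/a = (38.7 − 18.2)/3.1 = 6.60 s
Total time = 2.79 + 3.50 + 1.00 + 6.60 = 13.9 s

13.9 s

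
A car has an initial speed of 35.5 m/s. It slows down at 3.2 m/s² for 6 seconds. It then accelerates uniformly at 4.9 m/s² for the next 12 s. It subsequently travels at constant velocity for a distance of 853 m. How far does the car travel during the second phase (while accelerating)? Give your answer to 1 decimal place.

548.4 m

Phase 1 (decelerating): v₀ = 35.5 m/s, a = -3.2 m/s².
v = v₀ + at = 35.5 + (-3.2)(6) = 16.3 m/s
Δx = v₀t + ½at² = 35.5·6 + 0.5·-3.2·6² = 155 m

Phase 2 (accelerating): v₀ = 16.3 m/s, a = 4.9 m/s².
v = v₀ + at = 16.3 + (4.9)(12) = 75.1 m/s
Δx = v₀t + ½at² = 16.3·12 + 0.5·4.9·12² = 548 m
Distance in phase 2 = 548 m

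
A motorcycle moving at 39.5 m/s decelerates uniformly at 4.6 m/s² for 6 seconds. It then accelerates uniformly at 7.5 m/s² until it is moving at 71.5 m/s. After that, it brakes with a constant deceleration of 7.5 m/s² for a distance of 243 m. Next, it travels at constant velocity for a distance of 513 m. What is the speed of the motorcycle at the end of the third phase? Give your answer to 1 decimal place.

Phase 1 (decelerating): v₀ = 39.5 m/s, a = -4.6 m/s².
v = v₀ + at = 39.5 + (-4.6)(6) = 11.9 m/s
Δx = v₀t + ½at² = 39.5·6 + 0.5·-4.6·6² = 154 m

Phase 2 (accelerating): v₀ = 11.9 m/s, a = 7.5 m/s².
v = v₀ + at → t = (71.5 − 11.9) / 7.5 = 7.95 s
v² = v₀² + 2aΔx → Δx = (71.5² − 11.9²)/(2·7.5) = 331 m

Phase 3 (decelerating): v₀ = 71.5 m/s, a = -7.5 m/s².
v² = v₀² + 2aΔx = 71.5² + 2·-7.5·243 = 1470 → v = 38.3 m/s
t = (v − v₀)/a = (38.3 − 71.5)/-7.5 = 4.43 s
Speed at end of phase 3 = 38.3 m/s

38.3 m/s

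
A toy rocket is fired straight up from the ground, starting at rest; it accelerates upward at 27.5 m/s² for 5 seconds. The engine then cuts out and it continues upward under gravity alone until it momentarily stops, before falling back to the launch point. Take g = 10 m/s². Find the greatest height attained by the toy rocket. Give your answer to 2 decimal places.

Phase 1 (powered ascent): v₀ = 0 m/s, a = 27.5 m/s².
v = v₀ + at = 0 + (27.5)(5) = 138 m/s
Δx = v₀t + ½at² = 0·5 + 0.5·27.5·5² = 344 m

Phase 2 (coasting upward): v₀ = 138 m/s, a = -10 m/s².
v = v₀ + at → t = (0 − 138) / -10 = 13.8 s
v² = v₀² + 2aΔx → Δx = (0² − 138²)/(2·-10) = 945 m
Maximum height = 344 + 945 = 1290 m

1289.06 m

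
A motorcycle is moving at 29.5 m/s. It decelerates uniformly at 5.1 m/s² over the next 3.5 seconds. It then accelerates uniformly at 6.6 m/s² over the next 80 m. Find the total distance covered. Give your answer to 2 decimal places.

Phase 1 (decelerating): v₀ = 29.5 m/s, a = -5.1 m/s².
v = v₀ + at = 29.5 + (-5.1)(3.5) = 11.7 m/s
Δx = v₀t + ½at² = 29.5·3.5 + 0.5·-5.1·3.5² = 72.0 m

Phase 2 (accelerating): v₀ = 11.7 m/s, a = 6.6 m/s².
v² = v₀² + 2aΔx = 11.7² + 2·6.6·80 = 1190 → v = 34.5 m/s
t = (v − v₀)/a = (34.5 − 11.7)/6.6 = 3.47 s
Total distance = 72.0 + 80.0 = 152 m

152.01 m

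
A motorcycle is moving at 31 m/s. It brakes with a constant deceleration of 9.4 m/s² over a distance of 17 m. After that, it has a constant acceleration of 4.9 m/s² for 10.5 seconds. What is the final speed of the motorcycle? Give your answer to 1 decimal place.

76.8 m/s

Phase 1 (decelerating): v₀ = 31.0 m/s, a = -9.4 m/s².
v² = v₀² + 2aΔx = 31.0² + 2·-9.4·17 = 641 → v = 25.3 m/s
t = (v − v₀)/a = (25.3 − 31.0)/-9.4 = 0.604 s

Phase 2 (accelerating): v₀ = 25.3 m/s, a = 4.9 m/s².
v = v₀ + at = 25.3 + (4.9)(10.5) = 76.8 m/s
Δx = v₀t + ½at² = 25.3·10.5 + 0.5·4.9·10.5² = 536 m
Final speed = 76.8 m/s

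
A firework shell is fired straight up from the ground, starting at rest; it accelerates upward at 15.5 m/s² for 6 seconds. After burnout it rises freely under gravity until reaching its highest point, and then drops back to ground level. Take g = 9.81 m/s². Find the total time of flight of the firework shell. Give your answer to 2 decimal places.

Phase 1 (powered ascent): v₀ = 0 m/s, a = 15.5 m/s².
v = v₀ + at = 0 + (15.5)(6) = 93.0 m/s
Δx = v₀t + ½at² = 0·6 + 0.5·15.5·6² = 279 m

Phase 2 (coasting upward): v₀ = 93.0 m/s, a = -9.81 m/s².
v = v₀ + at → t = (0 − 93.0) / -9.81 = 9.48 s
v² = v₀² + 2aΔx → Δx = (0² − 93.0²)/(2·-9.81) = 441 m

Phase 3 (free fall): v₀ = 0 m/s, a = -9.81 m/s².
Falls 720 m from rest: t = √(2·720/9.81) = 12.1 s; v = g·t = 119 m/s.
Total time = 6.00 + 9.48 + 12.1 = 27.6 s

27.59 s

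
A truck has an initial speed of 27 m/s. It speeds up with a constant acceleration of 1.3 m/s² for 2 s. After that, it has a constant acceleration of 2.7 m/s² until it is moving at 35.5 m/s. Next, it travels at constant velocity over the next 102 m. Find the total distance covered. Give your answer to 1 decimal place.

229.7 m

Phase 1 (accelerating): v₀ = 27.0 m/s, a = 1.3 m/s².
v = v₀ + at = 27.0 + (1.3)(2) = 29.6 m/s
Δx = v₀t + ½at² = 27.0·2 + 0.5·1.3·2² = 56.6 m

Phase 2 (accelerating): v₀ = 29.6 m/s, a = 2.7 m/s².
v = v₀ + at → t = (35.5 − 29.6) / 2.7 = 2.19 s
v² = v₀² + 2aΔx → Δx = (35.5² − 29.6²)/(2·2.7) = 71.1 m

Phase 3 (constant speed): v₀ = 35.5 m/s, a = 0 m/s².
Constant speed: t = d/v = 102/35.5 = 2.87 s
Total distance = 56.6 + 71.1 + 102 = 230 m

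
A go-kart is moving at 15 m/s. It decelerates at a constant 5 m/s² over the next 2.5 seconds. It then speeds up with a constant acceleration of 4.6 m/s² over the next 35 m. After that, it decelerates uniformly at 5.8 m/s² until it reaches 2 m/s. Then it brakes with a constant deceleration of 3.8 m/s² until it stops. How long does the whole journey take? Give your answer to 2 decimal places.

9.20 s

Phase 1 (decelerating): v₀ = 15.0 m/s, a = -5 m/s².
v = v₀ + at = 15.0 + (-5)(2.5) = 2.50 m/s
Δx = v₀t + ½at² = 15.0·2.5 + 0.5·-5·2.5² = 21.9 m

Phase 2 (accelerating): v₀ = 2.50 m/s, a = 4.6 m/s².
v² = v₀² + 2aΔx = 2.50² + 2·4.6·35 = 328 → v = 18.1 m/s
t = (v − v₀)/a = (18.1 − 2.50)/4.6 = 3.40 s

Phase 3 (decelerating): v₀ = 18.1 m/s, a = -5.8 m/s².
v = v₀ + at → t = (2 − 18.1) / -5.8 = 2.78 s
v² = v₀² + 2aΔx → Δx = (2² − 18.1²)/(2·-5.8) = 28.0 m

Phase 4 (decelerating): v₀ = 2.00 m/s, a = -3.8 m/s².
v = v₀ + at → t = (0 − 2.00) / -3.8 = 0.526 s
v² = v₀² + 2aΔx → Δx = (0² − 2.00²)/(2·-3.8) = 0.526 m
Total time = 2.50 + 3.40 + 2.78 + 0.526 = 9.20 s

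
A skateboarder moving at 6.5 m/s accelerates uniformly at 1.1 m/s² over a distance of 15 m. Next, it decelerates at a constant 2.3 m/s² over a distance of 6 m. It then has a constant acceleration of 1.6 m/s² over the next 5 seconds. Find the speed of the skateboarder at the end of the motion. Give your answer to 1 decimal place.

14.9 m/s

Phase 1 (accelerating): v₀ = 6.50 m/s, a = 1.1 m/s².
v² = v₀² + 2aΔx = 6.50² + 2·1.1·15 = 75.2 → v = 8.67 m/s
t = (v − v₀)/a = (8.67 − 6.50)/1.1 = 1.98 s

Phase 2 (decelerating): v₀ = 8.67 m/s, a = -2.3 m/s².
v² = v₀² + 2aΔx = 8.67² + 2·-2.3·6 = 47.7 → v = 6.90 m/s
t = (v − v₀)/a = (6.90 − 8.67)/-2.3 = 0.770 s

Phase 3 (accelerating): v₀ = 6.90 m/s, a = 1.6 m/s².
v = v₀ + at = 6.90 + (1.6)(5) = 14.9 m/s
Δx = v₀t + ½at² = 6.90·5 + 0.5·1.6·5² = 54.5 m
Final speed = 14.9 m/s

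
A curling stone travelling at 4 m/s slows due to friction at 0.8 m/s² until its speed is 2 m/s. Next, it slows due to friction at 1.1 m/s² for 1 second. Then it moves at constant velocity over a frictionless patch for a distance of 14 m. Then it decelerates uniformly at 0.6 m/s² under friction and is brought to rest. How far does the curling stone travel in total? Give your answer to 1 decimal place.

23.6 m

Phase 1 (decelerating): v₀ = 4.00 m/s, a = -0.8 m/s².
v = v₀ + at → t = (2 − 4.00) / -0.8 = 2.50 s
v² = v₀² + 2aΔx → Δx = (2² − 4.00²)/(2·-0.8) = 7.50 m

Phase 2 (decelerating): v₀ = 2.00 m/s, a = -1.1 m/s².
v = v₀ + at = 2.00 + (-1.1)(1) = 0.900 m/s
Δx = v₀t + ½at² = 2.00·1 + 0.5·-1.1·1² = 1.45 m

Phase 3 (constant speed): v₀ = 0.900 m/s, a = 0 m/s².
Constant speed: t = d/v = 14/0.900 = 15.6 s

Phase 4 (decelerating): v₀ = 0.900 m/s, a = -0.6 m/s².
v = v₀ + at → t = (0 − 0.900) / -0.6 = 1.50 s
v² = v₀² + 2aΔx → Δx = (0² − 0.900²)/(2·-0.6) = 0.675 m
Total distance = 7.50 + 1.45 + 14.0 + 0.675 = 23.6 m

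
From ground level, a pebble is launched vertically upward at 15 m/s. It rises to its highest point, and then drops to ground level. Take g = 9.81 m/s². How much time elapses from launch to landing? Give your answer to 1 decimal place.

3.1 s

Phase 1 (rising): v₀ = 15.0 m/s, a = -9.81 m/s².
v = v₀ + at → t = (0 − 15.0) / -9.81 = 1.53 s
v² = v₀² + 2aΔx → Δx = (0² − 15.0²)/(2·-9.81) = 11.5 m

Phase 2 (falling): v₀ = 0 m/s, a = -9.81 m/s².
Falls 11.5 m from rest: t = √(2·11.5/9.81) = 1.53 s; v = g·t = 15.0 m/s.
Total time = 1.53 + 1.53 = 3.06 s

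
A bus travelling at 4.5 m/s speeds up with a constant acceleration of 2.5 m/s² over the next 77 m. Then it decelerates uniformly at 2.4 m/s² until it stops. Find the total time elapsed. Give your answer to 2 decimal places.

Phase 1 (accelerating): v₀ = 4.50 m/s, a = 2.5 m/s².
v² = v₀² + 2aΔx = 4.50² + 2·2.5·77 = 405 → v = 20.1 m/s
t = (v − v₀)/a = (20.1 − 4.50)/2.5 = 6.25 s

Phase 2 (decelerating): v₀ = 20.1 m/s, a = -2.4 m/s².
v = v₀ + at → t = (0 − 20.1) / -2.4 = 8.39 s
v² = v₀² + 2aΔx → Δx = (0² − 20.1²)/(2·-2.4) = 84.4 m
Total time = 6.25 + 8.39 = 14.6 s

14.64 s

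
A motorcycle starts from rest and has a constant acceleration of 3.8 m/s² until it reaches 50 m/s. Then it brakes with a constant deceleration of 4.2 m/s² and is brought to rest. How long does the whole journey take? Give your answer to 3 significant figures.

25.1 s

Phase 1 (accelerating): v₀ = 0 m/s, a = 3.8 m/s².
v = v₀ + at → t = (50 − 0) / 3.8 = 13.2 s
v² = v₀² + 2aΔx → Δx = (50² − 0²)/(2·3.8) = 329 m

Phase 2 (decelerating): v₀ = 50.0 m/s, a = -4.2 m/s².
v = v₀ + at → t = (0 − 50.0) / -4.2 = 11.9 s
v² = v₀² + 2aΔx → Δx = (0² − 50.0²)/(2·-4.2) = 298 m
Total time = 13.2 + 11.9 = 25.1 s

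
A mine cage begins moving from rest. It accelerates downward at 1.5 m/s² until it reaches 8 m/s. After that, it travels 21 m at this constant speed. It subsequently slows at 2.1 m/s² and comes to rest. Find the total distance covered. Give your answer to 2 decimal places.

57.57 m

Phase 1 (accelerating): v₀ = 0 m/s, a = 1.5 m/s².
v = v₀ + at → t = (8 − 0) / 1.5 = 5.33 s
v² = v₀² + 2aΔx → Δx = (8² − 0²)/(2·1.5) = 21.3 m

Phase 2 (constant speed): v₀ = 8.00 m/s, a = 0 m/s².
Constant speed: t = d/v = 21/8.00 = 2.62 s

Phase 3 (decelerating): v₀ = 8.00 m/s, a = -2.1 m/s².
v = v₀ + at → t = (0 − 8.00) / -2.1 = 3.81 s
v² = v₀² + 2aΔx → Δx = (0² − 8.00²)/(2·-2.1) = 15.2 m
Total distance = 21.3 + 21.0 + 15.2 = 57.6 m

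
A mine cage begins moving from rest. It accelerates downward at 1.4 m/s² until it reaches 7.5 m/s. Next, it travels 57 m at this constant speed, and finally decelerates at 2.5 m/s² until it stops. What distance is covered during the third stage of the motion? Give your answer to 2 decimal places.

11.25 m

Phase 1 (accelerating): v₀ = 0 m/s, a = 1.4 m/s².
v = v₀ + at → t = (7.5 − 0) / 1.4 = 5.36 s
v² = v₀² + 2aΔx → Δx = (7.5² − 0²)/(2·1.4) = 20.1 m

Phase 2 (constant speed): v₀ = 7.50 m/s, a = 0 m/s².
Constant speed: t = d/v = 57/7.50 = 7.60 s

Phase 3 (decelerating): v₀ = 7.50 m/s, a = -2.5 m/s².
v = v₀ + at → t = (0 − 7.50) / -2.5 = 3.00 s
v² = v₀² + 2aΔx → Δx = (0² − 7.50²)/(2·-2.5) = 11.2 m
Distance in phase 3 = 11.2 m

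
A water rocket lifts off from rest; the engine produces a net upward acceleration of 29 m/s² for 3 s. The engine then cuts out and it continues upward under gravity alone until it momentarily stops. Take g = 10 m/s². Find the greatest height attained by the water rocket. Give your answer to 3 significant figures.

Phase 1 (powered ascent): v₀ = 0 m/s, a = 29 m/s².
v = v₀ + at = 0 + (29)(3) = 87.0 m/s
Δx = v₀t + ½at² = 0·3 + 0.5·29·3² = 130 m

Phase 2 (coasting upward): v₀ = 87.0 m/s, a = -10 m/s².
v = v₀ + at → t = (0 − 87.0) / -10 = 8.70 s
v² = v₀² + 2aΔx → Δx = (0² − 87.0²)/(2·-10) = 378 m
Maximum height = 130 + 378 = 509 m

509 m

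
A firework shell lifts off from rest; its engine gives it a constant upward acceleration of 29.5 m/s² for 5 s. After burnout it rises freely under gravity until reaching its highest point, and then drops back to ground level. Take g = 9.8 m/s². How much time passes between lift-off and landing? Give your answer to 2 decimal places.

Phase 1 (powered ascent): v₀ = 0 m/s, a = 29.5 m/s².
v = v₀ + at = 0 + (29.5)(5) = 148 m/s
Δx = v₀t + ½at² = 0·5 + 0.5·29.5·5² = 369 m

Phase 2 (coasting upward): v₀ = 148 m/s, a = -9.8 m/s².
v = v₀ + at → t = (0 − 148) / -9.8 = 15.1 s
v² = v₀² + 2aΔx → Δx = (0² − 148²)/(2·-9.8) = 1110 m

Phase 3 (free fall): v₀ = 0 m/s, a = -9.8 m/s².
Falls 1480 m from rest: t = √(2·1480/9.8) = 17.4 s; v = g·t = 170 m/s.
Total time = 5.00 + 15.1 + 17.4 = 37.4 s

37.42 s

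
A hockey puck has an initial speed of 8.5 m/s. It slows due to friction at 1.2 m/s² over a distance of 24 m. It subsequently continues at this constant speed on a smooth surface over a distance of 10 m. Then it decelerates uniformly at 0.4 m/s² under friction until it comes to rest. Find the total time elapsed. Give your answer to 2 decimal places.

16.08 s

Phase 1 (decelerating): v₀ = 8.50 m/s, a = -1.2 m/s².
v² = v₀² + 2aΔx = 8.50² + 2·-1.2·24 = 14.7 → v = 3.83 m/s
t = (v − v₀)/a = (3.83 − 8.50)/-1.2 = 3.89 s

Phase 2 (constant speed): v₀ = 3.83 m/s, a = 0 m/s².
Constant speed: t = d/v = 10/3.83 = 2.61 s

Phase 3 (decelerating): v₀ = 3.83 m/s, a = -0.4 m/s².
v = v₀ + at → t = (0 − 3.83) / -0.4 = 9.57 s
v² = v₀² + 2aΔx → Δx = (0² − 3.83²)/(2·-0.4) = 18.3 m
Total time = 3.89 + 2.61 + 9.57 = 16.1 s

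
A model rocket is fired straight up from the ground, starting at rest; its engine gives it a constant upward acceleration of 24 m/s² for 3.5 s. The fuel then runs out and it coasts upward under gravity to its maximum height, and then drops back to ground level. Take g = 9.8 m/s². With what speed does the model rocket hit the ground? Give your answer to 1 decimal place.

Phase 1 (powered ascent): v₀ = 0 m/s, a = 24 m/s².
v = v₀ + at = 0 + (24)(3.5) = 84.0 m/s
Δx = v₀t + ½at² = 0·3.5 + 0.5·24·3.5² = 147 m

Phase 2 (coasting upward): v₀ = 84.0 m/s, a = -9.8 m/s².
v = v₀ + at → t = (0 − 84.0) / -9.8 = 8.57 s
v² = v₀² + 2aΔx → Δx = (0² − 84.0²)/(2·-9.8) = 360 m

Phase 3 (free fall): v₀ = 0 m/s, a = -9.8 m/s².
Falls 507 m from rest: t = √(2·507/9.8) = 10.2 s; v = g·t = 99.7 m/s.
Impact speed = 99.7 m/s

99.7 m/s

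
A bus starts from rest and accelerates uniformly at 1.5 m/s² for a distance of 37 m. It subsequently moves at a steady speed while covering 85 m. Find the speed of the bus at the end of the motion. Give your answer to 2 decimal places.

10.54 m/s

Phase 1 (accelerating): v₀ = 0 m/s, a = 1.5 m/s².
v² = v₀² + 2aΔx = 0² + 2·1.5·37 = 111 → v = 10.5 m/s
t = (v − v₀)/a = (10.5 − 0)/1.5 = 7.02 s

Phase 2 (constant speed): v₀ = 10.5 m/s, a = 0 m/s².
Constant speed: t = d/v = 85/10.5 = 8.07 s
Final speed = 10.5 m/s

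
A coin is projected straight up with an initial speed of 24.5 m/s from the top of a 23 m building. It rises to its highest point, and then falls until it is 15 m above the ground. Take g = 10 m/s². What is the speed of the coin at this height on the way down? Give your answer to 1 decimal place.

27.6 m/s

Phase 1 (rising): v₀ = 24.5 m/s, a = -10 m/s².
v = v₀ + at → t = (0 − 24.5) / -10 = 2.45 s
v² = v₀² + 2aΔx → Δx = (0² − 24.5²)/(2·-10) = 30.0 m

Phase 2 (falling): v₀ = 0 m/s, a = -10 m/s².
Falls 38.0 m from rest: t = √(2·38.0/10) = 2.76 s; v = g·t = 27.6 m/s.
Final speed = 27.6 m/s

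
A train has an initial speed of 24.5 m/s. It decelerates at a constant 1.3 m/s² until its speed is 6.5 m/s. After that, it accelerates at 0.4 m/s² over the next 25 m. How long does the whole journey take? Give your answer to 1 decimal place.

Phase 1 (decelerating): v₀ = 24.5 m/s, a = -1.3 m/s².
v = v₀ + at → t = (6.5 − 24.5) / -1.3 = 13.8 s
v² = v₀² + 2aΔx → Δx = (6.5² − 24.5²)/(2·-1.3) = 215 m

Phase 2 (accelerating): v₀ = 6.50 m/s, a = 0.4 m/s².
v² = v₀² + 2aΔx = 6.50² + 2·0.4·25 = 62.2 → v = 7.89 m/s
t = (v − v₀)/a = (7.89 − 6.50)/0.4 = 3.47 s
Total time = 13.8 + 3.47 = 17.3 s

17.3 s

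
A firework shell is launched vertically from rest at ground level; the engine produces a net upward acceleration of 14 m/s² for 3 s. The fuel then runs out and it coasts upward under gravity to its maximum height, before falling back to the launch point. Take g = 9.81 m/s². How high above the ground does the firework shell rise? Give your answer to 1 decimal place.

Phase 1 (powered ascent): v₀ = 0 m/s, a = 14 m/s².
v = v₀ + at = 0 + (14)(3) = 42.0 m/s
Δx = v₀t + ½at² = 0·3 + 0.5·14·3² = 63.0 m

Phase 2 (coasting upward): v₀ = 42.0 m/s, a = -9.81 m/s².
v = v₀ + at → t = (0 − 42.0) / -9.81 = 4.28 s
v² = v₀² + 2aΔx → Δx = (0² − 42.0²)/(2·-9.81) = 89.9 m
Maximum height = 63.0 + 89.9 = 153 m

152.9 m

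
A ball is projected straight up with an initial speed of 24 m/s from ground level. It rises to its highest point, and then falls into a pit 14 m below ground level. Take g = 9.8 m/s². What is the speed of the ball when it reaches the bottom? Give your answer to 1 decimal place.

29.2 m/s

Phase 1 (rising): v₀ = 24.0 m/s, a = -9.8 m/s².
v = v₀ + at → t = (0 − 24.0) / -9.8 = 2.45 s
v² = v₀² + 2aΔx → Δx = (0² − 24.0²)/(2·-9.8) = 29.4 m

Phase 2 (falling): v₀ = 0 m/s, a = -9.8 m/s².
Falls 43.4 m from rest: t = √(2·43.4/9.8) = 2.98 s; v = g·t = 29.2 m/s.
Final speed = 29.2 m/s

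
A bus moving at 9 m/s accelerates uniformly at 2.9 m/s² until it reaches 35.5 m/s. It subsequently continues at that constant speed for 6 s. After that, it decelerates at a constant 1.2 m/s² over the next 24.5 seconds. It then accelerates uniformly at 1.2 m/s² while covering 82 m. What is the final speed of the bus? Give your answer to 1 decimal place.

15.3 m/s

Phase 1 (accelerating): v₀ = 9.00 m/s, a = 2.9 m/s².
v = v₀ + at → t = (35.5 − 9.00) / 2.9 = 9.14 s
v² = v₀² + 2aΔx → Δx = (35.5² − 9.00²)/(2·2.9) = 203 m

Phase 2 (constant speed): v₀ = 35.5 m/s, a = 0 m/s².
v = v₀ + at = 35.5 + (0)(6) = 35.5 m/s
Δx = v₀t + ½at² = 35.5·6 + 0.5·0·6² = 213 m

Phase 3 (decelerating): v₀ = 35.5 m/s, a = -1.2 m/s².
v = v₀ + at = 35.5 + (-1.2)(24.5) = 6.10 m/s
Δx = v₀t + ½at² = 35.5·24.5 + 0.5·-1.2·24.5² = 510 m

Phase 4 (accelerating): v₀ = 6.10 m/s, a = 1.2 m/s².
v² = v₀² + 2aΔx = 6.10² + 2·1.2·82 = 234 → v = 15.3 m/s
t = (v − v₀)/a = (15.3 − 6.10)/1.2 = 7.66 s
Final speed = 15.3 m/s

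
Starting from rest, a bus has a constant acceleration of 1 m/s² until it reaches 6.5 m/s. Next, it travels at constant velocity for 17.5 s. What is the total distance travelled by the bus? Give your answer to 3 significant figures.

135 m

Phase 1 (accelerating): v₀ = 0 m/s, a = 1 m/s².
v = v₀ + at → t = (6.5 − 0) / 1 = 6.50 s
v² = v₀² + 2aΔx → Δx = (6.5² − 0²)/(2·1) = 21.1 m

Phase 2 (constant speed): v₀ = 6.50 m/s, a = 0 m/s².
v = v₀ + at = 6.50 + (0)(17.5) = 6.50 m/s
Δx = v₀t + ½at² = 6.50·17.5 + 0.5·0·17.5² = 114 m
Total distance = 21.1 + 114 = 135 m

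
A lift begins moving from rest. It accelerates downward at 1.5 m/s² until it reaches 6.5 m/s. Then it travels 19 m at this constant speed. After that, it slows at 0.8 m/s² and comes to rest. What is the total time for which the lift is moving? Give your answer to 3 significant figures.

15.4 s

Phase 1 (accelerating): v₀ = 0 m/s, a = 1.5 m/s².
v = v₀ + at → t = (6.5 − 0) / 1.5 = 4.33 s
v² = v₀² + 2aΔx → Δx = (6.5² − 0²)/(2·1.5) = 14.1 m

Phase 2 (constant speed): v₀ = 6.50 m/s, a = 0 m/s².
Constant speed: t = d/v = 19/6.50 = 2.92 s

Phase 3 (decelerating): v₀ = 6.50 m/s, a = -0.8 m/s².
v = v₀ + at → t = (0 − 6.50) / -0.8 = 8.12 s
v² = v₀² + 2aΔx → Δx = (0² − 6.50²)/(2·-0.8) = 26.4 m
Total time = 4.33 + 2.92 + 8.12 = 15.4 s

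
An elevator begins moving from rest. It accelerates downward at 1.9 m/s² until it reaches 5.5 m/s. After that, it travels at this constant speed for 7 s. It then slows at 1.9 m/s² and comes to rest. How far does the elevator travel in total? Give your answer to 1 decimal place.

Phase 1 (accelerating): v₀ = 0 m/s, a = 1.9 m/s².
v = v₀ + at → t = (5.5 − 0) / 1.9 = 2.89 s
v² = v₀² + 2aΔx → Δx = (5.5² − 0²)/(2·1.9) = 7.96 m

Phase 2 (constant speed): v₀ = 5.50 m/s, a = 0 m/s².
v = v₀ + at = 5.50 + (0)(7) = 5.50 m/s
Δx = v₀t + ½at² = 5.50·7 + 0.5·0·7² = 38.5 m

Phase 3 (decelerating): v₀ = 5.50 m/s, a = -1.9 m/s².
v = v₀ + at → t = (0 − 5.50) / -1.9 = 2.89 s
v² = v₀² + 2aΔx → Δx = (0² − 5.50²)/(2·-1.9) = 7.96 m
Total distance = 7.96 + 38.5 + 7.96 = 54.4 m

54.4 m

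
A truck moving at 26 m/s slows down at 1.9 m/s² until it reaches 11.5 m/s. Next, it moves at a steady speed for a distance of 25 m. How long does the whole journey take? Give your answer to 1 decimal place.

Phase 1 (decelerating): v₀ = 26.0 m/s, a = -1.9 m/s².
v = v₀ + at → t = (11.5 − 26.0) / -1.9 = 7.63 s
v² = v₀² + 2aΔx → Δx = (11.5² − 26.0²)/(2·-1.9) = 143 m

Phase 2 (constant speed): v₀ = 11.5 m/s, a = 0 m/s².
Constant speed: t = d/v = 25/11.5 = 2.17 s
Total time = 7.63 + 2.17 = 9.81 s

9.8 s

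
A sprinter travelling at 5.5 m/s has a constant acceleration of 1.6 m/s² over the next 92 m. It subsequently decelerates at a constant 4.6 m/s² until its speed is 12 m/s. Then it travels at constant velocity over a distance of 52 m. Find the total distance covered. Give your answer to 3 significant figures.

Phase 1 (accelerating): v₀ = 5.50 m/s, a = 1.6 m/s².
v² = v₀² + 2aΔx = 5.50² + 2·1.6·92 = 325 → v = 18.0 m/s
t = (v − v₀)/a = (18.0 − 5.50)/1.6 = 7.82 s

Phase 2 (decelerating): v₀ = 18.0 m/s, a = -4.6 m/s².
v = v₀ + at → t = (12 − 18.0) / -4.6 = 1.31 s
v² = v₀² + 2aΔx → Δx = (12² − 18.0²)/(2·-4.6) = 19.6 m

Phase 3 (constant speed): v₀ = 12.0 m/s, a = 0 m/s².
Constant speed: t = d/v = 52/12.0 = 4.33 s
Total distance = 92.0 + 19.6 + 52.0 = 164 m

164 m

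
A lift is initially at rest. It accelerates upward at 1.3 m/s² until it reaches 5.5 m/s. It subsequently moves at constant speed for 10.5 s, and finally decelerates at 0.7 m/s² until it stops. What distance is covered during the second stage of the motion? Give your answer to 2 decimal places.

57.75 m

Phase 1 (accelerating): v₀ = 0 m/s, a = 1.3 m/s².
v = v₀ + at → t = (5.5 − 0) / 1.3 = 4.23 s
v² = v₀² + 2aΔx → Δx = (5.5² − 0²)/(2·1.3) = 11.6 m

Phase 2 (constant speed): v₀ = 5.50 m/s, a = 0 m/s².
v = v₀ + at = 5.50 + (0)(10.5) = 5.50 m/s
Δx = v₀t + ½at² = 5.50·10.5 + 0.5·0·10.5² = 57.8 m
Distance in phase 2 = 57.8 m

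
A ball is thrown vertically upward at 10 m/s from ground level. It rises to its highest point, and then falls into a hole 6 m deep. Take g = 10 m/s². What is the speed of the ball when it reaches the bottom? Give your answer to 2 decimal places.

Phase 1 (rising): v₀ = 10.0 m/s, a = -10 m/s².
v = v₀ + at → t = (0 − 10.0) / -10 = 1.00 s
v² = v₀² + 2aΔx → Δx = (0² − 10.0²)/(2·-10) = 5.00 m

Phase 2 (falling): v₀ = 0 m/s, a = -10 m/s².
Falls 11.0 m from rest: t = √(2·11.0/10) = 1.48 s; v = g·t = 14.8 m/s.
Final speed = 14.8 m/s

14.83 m/s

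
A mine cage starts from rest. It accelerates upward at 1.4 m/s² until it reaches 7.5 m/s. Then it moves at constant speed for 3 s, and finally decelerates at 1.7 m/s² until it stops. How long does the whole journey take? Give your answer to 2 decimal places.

12.77 s

Phase 1 (accelerating): v₀ = 0 m/s, a = 1.4 m/s².
v = v₀ + at → t = (7.5 − 0) / 1.4 = 5.36 s
v² = v₀² + 2aΔx → Δx = (7.5² − 0²)/(2·1.4) = 20.1 m

Phase 2 (constant speed): v₀ = 7.50 m/s, a = 0 m/s².
v = v₀ + at = 7.50 + (0)(3) = 7.50 m/s
Δx = v₀t + ½at² = 7.50·3 + 0.5·0·3² = 22.5 m

Phase 3 (decelerating): v₀ = 7.50 m/s, a = -1.7 m/s².
v = v₀ + at → t = (0 − 7.50) / -1.7 = 4.41 s
v² = v₀² + 2aΔx → Δx = (0² − 7.50²)/(2·-1.7) = 16.5 m
Total time = 5.36 + 3.00 + 4.41 = 12.8 s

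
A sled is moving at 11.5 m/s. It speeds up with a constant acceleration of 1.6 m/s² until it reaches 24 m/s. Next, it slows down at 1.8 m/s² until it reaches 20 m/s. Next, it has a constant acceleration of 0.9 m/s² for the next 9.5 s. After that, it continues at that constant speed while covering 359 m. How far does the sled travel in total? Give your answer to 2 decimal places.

777.17 m

Phase 1 (accelerating): v₀ = 11.5 m/s, a = 1.6 m/s².
v = v₀ + at → t = (24 − 11.5) / 1.6 = 7.81 s
v² = v₀² + 2aΔx → Δx = (24² − 11.5²)/(2·1.6) = 139 m

Phase 2 (decelerating): v₀ = 24.0 m/s, a = -1.8 m/s².
v = v₀ + at → t = (20 − 24.0) / -1.8 = 2.22 s
v² = v₀² + 2aΔx → Δx = (20² − 24.0²)/(2·-1.8) = 48.9 m

Phase 3 (accelerating): v₀ = 20.0 m/s, a = 0.9 m/s².
v = v₀ + at = 20.0 + (0.9)(9.5) = 28.6 m/s
Δx = v₀t + ½at² = 20.0·9.5 + 0.5·0.9·9.5² = 231 m

Phase 4 (constant speed): v₀ = 28.6 m/s, a = 0 m/s².
Constant speed: t = d/v = 359/28.6 = 12.6 s
Total distance = 139 + 48.9 + 231 + 359 = 777 m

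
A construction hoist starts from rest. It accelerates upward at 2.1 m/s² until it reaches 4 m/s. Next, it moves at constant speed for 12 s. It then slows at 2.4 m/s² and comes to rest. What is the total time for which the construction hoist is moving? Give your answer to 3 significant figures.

Phase 1 (accelerating): v₀ = 0 m/s, a = 2.1 m/s².
v = v₀ + at → t = (4 − 0) / 2.1 = 1.90 s
v² = v₀² + 2aΔx → Δx = (4² − 0²)/(2·2.1) = 3.81 m

Phase 2 (constant speed): v₀ = 4.00 m/s, a = 0 m/s².
v = v₀ + at = 4.00 + (0)(12) = 4.00 m/s
Δx = v₀t + ½at² = 4.00·12 + 0.5·0·12² = 48.0 m

Phase 3 (decelerating): v₀ = 4.00 m/s, a = -2.4 m/s².
v = v₀ + at → t = (0 − 4.00) / -2.4 = 1.67 s
v² = v₀² + 2aΔx → Δx = (0² − 4.00²)/(2·-2.4) = 3.33 m
Total time = 1.90 + 12.0 + 1.67 = 15.6 s

15.6 s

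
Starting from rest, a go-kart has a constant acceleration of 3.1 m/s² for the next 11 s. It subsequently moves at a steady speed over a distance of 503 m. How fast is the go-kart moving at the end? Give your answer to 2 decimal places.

34.10 m/s

Phase 1 (accelerating): v₀ = 0 m/s, a = 3.1 m/s².
v = v₀ + at = 0 + (3.1)(11) = 34.1 m/s
Δx = v₀t + ½at² = 0·11 + 0.5·3.1·11² = 188 m

Phase 2 (constant speed): v₀ = 34.1 m/s, a = 0 m/s².
Constant speed: t = d/v = 503/34.1 = 14.8 s
Final speed = 34.1 m/s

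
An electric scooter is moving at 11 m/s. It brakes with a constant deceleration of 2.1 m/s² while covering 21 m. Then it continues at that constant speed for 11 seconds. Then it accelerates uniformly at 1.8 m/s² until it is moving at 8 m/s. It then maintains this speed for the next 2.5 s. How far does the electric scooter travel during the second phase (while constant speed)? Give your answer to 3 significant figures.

Phase 1 (decelerating): v₀ = 11.0 m/s, a = -2.1 m/s².
v² = v₀² + 2aΔx = 11.0² + 2·-2.1·21 = 32.8 → v = 5.73 m/s
t = (v − v₀)/a = (5.73 − 11.0)/-2.1 = 2.51 s

Phase 2 (constant speed): v₀ = 5.73 m/s, a = 0 m/s².
v = v₀ + at = 5.73 + (0)(11) = 5.73 m/s
Δx = v₀t + ½at² = 5.73·11 + 0.5·0·11² = 63.0 m
Distance in phase 2 = 63.0 m

63.0 m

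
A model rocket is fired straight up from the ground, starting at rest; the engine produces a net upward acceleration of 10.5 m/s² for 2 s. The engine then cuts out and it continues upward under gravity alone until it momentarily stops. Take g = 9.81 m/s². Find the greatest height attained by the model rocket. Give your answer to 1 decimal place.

43.5 m

Phase 1 (powered ascent): v₀ = 0 m/s, a = 10.5 m/s².
v = v₀ + at = 0 + (10.5)(2) = 21.0 m/s
Δx = v₀t + ½at² = 0·2 + 0.5·10.5·2² = 21.0 m

Phase 2 (coasting upward): v₀ = 21.0 m/s, a = -9.81 m/s².
v = v₀ + at → t = (0 − 21.0) / -9.81 = 2.14 s
v² = v₀² + 2aΔx → Δx = (0² − 21.0²)/(2·-9.81) = 22.5 m
Maximum height = 21.0 + 22.5 = 43.5 m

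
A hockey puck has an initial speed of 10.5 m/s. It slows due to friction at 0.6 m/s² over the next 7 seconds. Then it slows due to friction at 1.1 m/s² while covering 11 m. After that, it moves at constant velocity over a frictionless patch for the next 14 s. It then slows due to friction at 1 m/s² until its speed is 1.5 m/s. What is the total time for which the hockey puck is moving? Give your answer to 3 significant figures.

Phase 1 (decelerating): v₀ = 10.5 m/s, a = -0.6 m/s².
v = v₀ + at = 10.5 + (-0.6)(7) = 6.30 m/s
Δx = v₀t + ½at² = 10.5·7 + 0.5·-0.6·7² = 58.8 m

Phase 2 (decelerating): v₀ = 6.30 m/s, a = -1.1 m/s².
v² = v₀² + 2aΔx = 6.30² + 2·-1.1·11 = 15.5 → v = 3.94 m/s
t = (v − v₀)/a = (3.94 − 6.30)/-1.1 = 2.15 s

Phase 3 (constant speed): v₀ = 3.94 m/s, a = 0 m/s².
v = v₀ + at = 3.94 + (0)(14) = 3.94 m/s
Δx = v₀t + ½at² = 3.94·14 + 0.5·0·14² = 55.1 m

Phase 4 (decelerating): v₀ = 3.94 m/s, a = -1 m/s².
v = v₀ + at → t = (1.5 − 3.94) / -1 = 2.44 s
v² = v₀² + 2aΔx → Δx = (1.5² − 3.94²)/(2·-1) = 6.62 m
Total time = 7.00 + 2.15 + 14.0 + 2.44 = 25.6 s

25.6 s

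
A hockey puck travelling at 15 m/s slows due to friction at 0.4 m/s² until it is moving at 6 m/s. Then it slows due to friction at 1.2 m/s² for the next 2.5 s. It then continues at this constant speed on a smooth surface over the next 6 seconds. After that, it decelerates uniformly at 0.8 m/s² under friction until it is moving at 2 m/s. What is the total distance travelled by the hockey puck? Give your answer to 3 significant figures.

269 m

Phase 1 (decelerating): v₀ = 15.0 m/s, a = -0.4 m/s².
v = v₀ + at → t = (6 − 15.0) / -0.4 = 22.5 s
v² = v₀² + 2aΔx → Δx = (6² − 15.0²)/(2·-0.4) = 236 m

Phase 2 (decelerating): v₀ = 6.00 m/s, a = -1.2 m/s².
v = v₀ + at = 6.00 + (-1.2)(2.5) = 3.00 m/s
Δx = v₀t + ½at² = 6.00·2.5 + 0.5·-1.2·2.5² = 11.2 m

Phase 3 (constant speed): v₀ = 3.00 m/s, a = 0 m/s².
v = v₀ + at = 3.00 + (0)(6) = 3.00 m/s
Δx = v₀t + ½at² = 3.00·6 + 0.5·0·6² = 18.0 m

Phase 4 (decelerating): v₀ = 3.00 m/s, a = -0.8 m/s².
v = v₀ + at → t = (2 − 3.00) / -0.8 = 1.25 s
v² = v₀² + 2aΔx → Δx = (2² − 3.00²)/(2·-0.8) = 3.12 m
Total distance = 236 + 11.2 + 18.0 + 3.12 = 269 m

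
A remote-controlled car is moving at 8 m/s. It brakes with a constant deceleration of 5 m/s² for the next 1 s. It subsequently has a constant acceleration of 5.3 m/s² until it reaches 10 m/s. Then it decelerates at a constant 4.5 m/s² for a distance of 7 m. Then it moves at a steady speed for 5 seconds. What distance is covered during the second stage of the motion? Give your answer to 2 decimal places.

Phase 1 (decelerating): v₀ = 8.00 m/s, a = -5 m/s².
v = v₀ + at = 8.00 + (-5)(1) = 3.00 m/s
Δx = v₀t + ½at² = 8.00·1 + 0.5·-5·1² = 5.50 m

Phase 2 (accelerating): v₀ = 3.00 m/s, a = 5.3 m/s².
v = v₀ + at → t = (10 − 3.00) / 5.3 = 1.32 s
v² = v₀² + 2aΔx → Δx = (10² − 3.00²)/(2·5.3) = 8.58 m
Distance in phase 2 = 8.58 m

8.58 m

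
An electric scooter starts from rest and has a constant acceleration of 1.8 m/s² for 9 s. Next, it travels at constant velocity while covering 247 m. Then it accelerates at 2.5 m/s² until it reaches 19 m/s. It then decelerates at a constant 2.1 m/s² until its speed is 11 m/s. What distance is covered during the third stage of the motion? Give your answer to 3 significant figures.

Phase 1 (accelerating): v₀ = 0 m/s, a = 1.8 m/s².
v = v₀ + at = 0 + (1.8)(9) = 16.2 m/s
Δx = v₀t + ½at² = 0·9 + 0.5·1.8·9² = 72.9 m

Phase 2 (constant speed): v₀ = 16.2 m/s, a = 0 m/s².
Constant speed: t = d/v = 247/16.2 = 15.2 s

Phase 3 (accelerating): v₀ = 16.2 m/s, a = 2.5 m/s².
v = v₀ + at → t = (19 − 16.2) / 2.5 = 1.12 s
v² = v₀² + 2aΔx → Δx = (19² − 16.2²)/(2·2.5) = 19.7 m
Distance in phase 3 = 19.7 m

19.7 m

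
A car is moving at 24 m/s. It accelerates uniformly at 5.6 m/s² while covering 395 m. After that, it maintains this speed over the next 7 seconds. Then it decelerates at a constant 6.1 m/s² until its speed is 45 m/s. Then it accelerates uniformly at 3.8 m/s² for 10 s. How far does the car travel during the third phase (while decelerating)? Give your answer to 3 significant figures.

244 m

Phase 1 (accelerating): v₀ = 24.0 m/s, a = 5.6 m/s².
v² = v₀² + 2aΔx = 24.0² + 2·5.6·395 = 5000 → v = 70.7 m/s
t = (v − v₀)/a = (70.7 − 24.0)/5.6 = 8.34 s

Phase 2 (constant speed): v₀ = 70.7 m/s, a = 0 m/s².
v = v₀ + at = 70.7 + (0)(7) = 70.7 m/s
Δx = v₀t + ½at² = 70.7·7 + 0.5·0·7² = 495 m

Phase 3 (decelerating): v₀ = 70.7 m/s, a = -6.1 m/s².
v = v₀ + at → t = (45 − 70.7) / -6.1 = 4.21 s
v² = v₀² + 2aΔx → Δx = (45² − 70.7²)/(2·-6.1) = 244 m
Distance in phase 3 = 244 m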